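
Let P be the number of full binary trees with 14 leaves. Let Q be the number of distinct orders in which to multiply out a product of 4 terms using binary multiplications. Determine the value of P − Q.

742895

A full binary tree with L leaves has L−1 internal nodes and is counted by C_{L−1}; L = 14 gives C_13. So P = C_13 = 742900.
Parenthesizations of m factors correspond to full binary trees with m leaves, counted by C_{m−1}; m = 4 gives C_3. So Q = C_3 = 5.
P − Q = 742900 − 5 = 742895.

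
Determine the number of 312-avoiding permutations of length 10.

For any fixed pattern of length 3, the pattern-avoiding permutations of [10] number C_10.
C_10 = C_9 · 2(2·9+1)/(9+2) = 4862 · 38/11 = 16796.

16796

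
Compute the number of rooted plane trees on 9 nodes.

Rooted ordered (plane) trees on m nodes have m−1 edges and are counted by C_{m−1}; m = 9 gives C_8.
C_8 = 1430.

1430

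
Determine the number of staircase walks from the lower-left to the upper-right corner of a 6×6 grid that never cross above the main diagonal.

132

Sub-diagonal monotone paths from (0,0) to (6,6) biject with Dyck paths of semilength 6, giving C_6.
C_6 = C(12,6)/7 = 924/7 = 132.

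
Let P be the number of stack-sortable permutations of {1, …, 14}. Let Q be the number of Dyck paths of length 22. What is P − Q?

Stack-sortable permutations are exactly the 231-avoiding ones, counted by C_n; here n = 14. So P = C_14 = 2674440.
A Dyck path with 11 up-steps and 11 down-steps has semilength 11, so there are C_11 of them. So Q = C_11 = 58786.
P − Q = 2674440 − 58786 = 2615654.

2615654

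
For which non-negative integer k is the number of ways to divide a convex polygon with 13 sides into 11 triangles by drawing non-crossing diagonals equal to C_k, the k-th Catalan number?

11

A convex 13-gon is triangulated into 11 triangles, and the number of such triangulations is the Catalan number C_{13−2} = C_11.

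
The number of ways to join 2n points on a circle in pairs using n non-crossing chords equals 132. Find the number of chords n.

Non-crossing pairings of 2n points on a circle are counted by C_n. Since C_6 = 132, the index is 6.

6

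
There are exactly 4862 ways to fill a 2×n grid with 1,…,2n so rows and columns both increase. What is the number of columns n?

Standard Young tableaux of shape 2×n are counted by C_n. The Catalan number equal to 4862 is C_9.

9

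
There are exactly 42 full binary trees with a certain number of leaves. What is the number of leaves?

Full binary trees with L leaves are counted by C_{L−1}. Since C_5 = 42, the index is 5.
So the index is 5, and the number of leaves is 5 + 1 = 6.

6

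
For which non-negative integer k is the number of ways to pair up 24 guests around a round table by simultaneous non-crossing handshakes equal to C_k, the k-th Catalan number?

Non-crossing handshake pairings of 2n people are counted by C_n; 24 people gives n = 12.

12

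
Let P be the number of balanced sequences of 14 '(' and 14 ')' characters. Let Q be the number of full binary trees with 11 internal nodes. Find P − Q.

A balanced arrangement of 14 bracket pairs is a Dyck word of semilength 14, so the count is C_14. So P = C_14 = 2674440.
The number of full binary trees on 11 internal nodes is the Catalan number C_11. So Q = C_11 = 58786.
P − Q = 2674440 − 58786 = 2615654.

2615654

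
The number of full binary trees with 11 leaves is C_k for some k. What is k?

A full binary tree with L leaves has L−1 internal nodes and is counted by C_{L−1}; L = 11 gives C_10.

10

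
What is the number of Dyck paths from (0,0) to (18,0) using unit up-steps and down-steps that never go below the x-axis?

Dyck paths of semilength n (length 2n) are counted by C_n; here n = 9.
C_9 = C(18,9)/10 = 48620/10 = 4862.

4862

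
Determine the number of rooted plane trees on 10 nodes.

Rooted ordered (plane) trees on m nodes have m−1 edges and are counted by C_{m−1}; m = 10 gives C_9.
C_9 = C_8 · 2(2·8+1)/(8+2) = 1430 · 34/10 = 4862.

4862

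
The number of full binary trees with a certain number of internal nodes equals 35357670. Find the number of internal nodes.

Full binary trees with n internal nodes are counted by C_n, and C_16 = 35357670.

16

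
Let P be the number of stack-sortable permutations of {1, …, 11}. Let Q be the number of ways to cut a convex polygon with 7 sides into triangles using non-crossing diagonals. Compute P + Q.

58828

By Knuth's characterisation, the stack-sortable permutations of length 11 are the 231-avoiders, numbering C_11. So P = C_11 = 58786.
The number of triangulations of a 7-gon is the Catalan number C_5 (index = sides − 2). So Q = C_5 = 42.
P + Q = 58786 + 42 = 58828.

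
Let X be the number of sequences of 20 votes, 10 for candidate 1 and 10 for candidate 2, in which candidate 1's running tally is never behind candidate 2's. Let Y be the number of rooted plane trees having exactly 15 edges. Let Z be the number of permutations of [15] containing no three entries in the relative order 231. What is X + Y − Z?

Ballot sequences with n votes each where one side never trails are Dyck words, counted by C_n; here n = 10. So X = C_10 = 16796.
Rooted ordered trees with n edges are counted by C_n; here n = 15. So Y = C_15 = 9694845.
For any fixed pattern of length 3, the pattern-avoiding permutations of [15] number C_15. So Z = C_15 = 9694845.
X + Y − Z = 16796 + 9694845 − 9694845 = 16796.

16796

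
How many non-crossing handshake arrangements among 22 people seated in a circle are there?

58786

With 22 = 2·11 people, non-crossing handshake pairings are non-crossing perfect matchings on a circle, counted by C_11.
C_11 = C(22,11)/12 = 705432/12 = 58786.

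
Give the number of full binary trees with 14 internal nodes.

2674440

Full binary trees with n internal nodes are counted by C_n; here n = 14.
C_14 = C_13 · 2(2·13+1)/(13+2) = 742900 · 54/15 = 2674440.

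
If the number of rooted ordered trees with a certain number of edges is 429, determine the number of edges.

7

Rooted ordered trees with n edges are counted by C_n, and C_7 = 429.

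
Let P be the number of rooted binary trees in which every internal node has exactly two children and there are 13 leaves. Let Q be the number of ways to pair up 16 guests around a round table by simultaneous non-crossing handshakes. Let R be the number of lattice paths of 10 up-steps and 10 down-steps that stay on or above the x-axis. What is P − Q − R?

Full binary trees with 13 leaves have 13−1 = 12 internal nodes, so there are C_12 of them. So P = C_12 = 208012.
Non-crossing handshake pairings of 2n people are counted by C_n; 16 people gives n = 8. So Q = C_8 = 1430.
A Dyck path with 10 up-steps and 10 down-steps has semilength 10, so there are C_10 of them. So R = C_10 = 16796.
P − Q − R = 208012 − 1430 − 16796 = 189786.

189786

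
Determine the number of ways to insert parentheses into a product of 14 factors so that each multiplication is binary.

742900

Bracketing 14 factors into binary products is counted by C_{14−1} = C_13.
C_13 = 742900.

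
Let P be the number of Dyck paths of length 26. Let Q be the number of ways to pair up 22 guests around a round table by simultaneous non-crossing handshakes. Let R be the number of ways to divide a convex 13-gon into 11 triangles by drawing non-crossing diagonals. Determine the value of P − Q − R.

625328

A Dyck path with 13 up-steps and 13 down-steps has semilength 13, so there are C_13 of them. So P = C_13 = 742900.
With 22 = 2·11 people, non-crossing handshake pairings are non-crossing perfect matchings on a circle, counted by C_11. So Q = C_11 = 58786.
The number of triangulations of a 13-gon is the Catalan number C_11 (index = sides − 2). So R = C_11 = 58786.
P − Q − R = 742900 − 58786 − 58786 = 625328.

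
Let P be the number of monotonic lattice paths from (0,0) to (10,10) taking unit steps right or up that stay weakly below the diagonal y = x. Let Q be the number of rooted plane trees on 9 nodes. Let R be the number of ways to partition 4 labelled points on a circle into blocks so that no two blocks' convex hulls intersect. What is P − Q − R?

15352

Sub-diagonal monotone paths from (0,0) to (10,10) biject with Dyck paths of semilength 10, giving C_10. So P = C_10 = 16796.
A rooted plane tree on 9 nodes has 8 edges, and such trees are counted by C_8. So Q = C_8 = 1430.
Non-crossing partitions of an n-element set are counted by C_n; here n = 4. So R = C_4 = 14.
P − Q − R = 16796 − 1430 − 14 = 15352.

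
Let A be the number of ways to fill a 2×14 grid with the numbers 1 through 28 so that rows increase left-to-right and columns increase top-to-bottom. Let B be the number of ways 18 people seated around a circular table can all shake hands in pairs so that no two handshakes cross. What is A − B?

2669578

Standard Young tableaux of shape 2×n are counted by C_n; here n = 14. So A = C_14 = 2674440.
Non-crossing handshake pairings of 2n people are counted by C_n; 18 people gives n = 9. So B = C_9 = 4862.
A − B = 2674440 − 4862 = 2669578.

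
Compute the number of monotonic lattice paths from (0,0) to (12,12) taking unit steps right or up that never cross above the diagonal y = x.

Monotone paths in an n×n grid that stay weakly below the diagonal are counted by C_n; here n = 12.
C_12 = C_11 · 2(2·11+1)/(11+2) = 58786 · 46/13 = 208012.

208012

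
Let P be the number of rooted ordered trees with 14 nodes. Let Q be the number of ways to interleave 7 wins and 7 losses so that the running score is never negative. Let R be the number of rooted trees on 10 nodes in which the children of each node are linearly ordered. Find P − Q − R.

Rooted ordered (plane) trees on m nodes have m−1 edges and are counted by C_{m−1}; m = 14 gives C_13. So P = C_13 = 742900.
Ballot sequences with n votes each where one side never trails are Dyck words, counted by C_n; here n = 7. So Q = C_7 = 429.
A rooted plane tree on 10 nodes has 9 edges, and such trees are counted by C_9. So R = C_9 = 4862.
P − Q − R = 742900 − 429 − 4862 = 737609.

737609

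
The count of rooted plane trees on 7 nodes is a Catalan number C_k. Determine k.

A rooted plane tree on 7 nodes has 6 edges, and such trees are counted by C_6.

6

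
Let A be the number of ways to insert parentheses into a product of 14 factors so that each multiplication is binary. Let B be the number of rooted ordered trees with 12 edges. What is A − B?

534888

Parenthesizations of m factors correspond to full binary trees with m leaves, counted by C_{m−1}; m = 14 gives C_13. So A = C_13 = 742900.
A rooted plane tree with 12 edges has 13 nodes, and the count is C_12. So B = C_12 = 208012.
A − B = 742900 − 208012 = 534888.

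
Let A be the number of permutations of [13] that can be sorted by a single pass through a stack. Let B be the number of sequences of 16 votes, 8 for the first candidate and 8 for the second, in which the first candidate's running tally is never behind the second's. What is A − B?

741470

By Knuth's characterisation, the stack-sortable permutations of length 13 are the 231-avoiders, numbering C_13. So A = C_13 = 742900.
Reading a vote for the leader as '(' and for the other as ')' turns such a sequence into a balanced string of 8 pairs, so the count is C_8. So B = C_8 = 1430.
A − B = 742900 − 1430 = 741470.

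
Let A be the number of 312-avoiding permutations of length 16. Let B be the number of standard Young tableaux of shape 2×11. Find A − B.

For any fixed pattern of length 3, the pattern-avoiding permutations of [16] number C_16. So A = C_16 = 35357670.
By the hook-length formula (or a Dyck-path bijection), SYT of shape 2×11 number C_11. So B = C_11 = 58786.
A − B = 35357670 − 58786 = 35298884.

35298884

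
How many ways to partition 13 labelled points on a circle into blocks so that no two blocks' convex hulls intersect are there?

742900

Non-crossing partitions of an n-element set are counted by C_n; here n = 13.
C_13 = 742900.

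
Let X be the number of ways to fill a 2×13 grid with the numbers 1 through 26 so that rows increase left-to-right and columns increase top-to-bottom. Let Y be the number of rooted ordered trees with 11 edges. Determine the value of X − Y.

684114

Standard Young tableaux of shape 2×n are counted by C_n; here n = 13. So X = C_13 = 742900.
A rooted plane tree with 11 edges has 12 nodes, and the count is C_11. So Y = C_11 = 58786.
X − Y = 742900 − 58786 = 684114.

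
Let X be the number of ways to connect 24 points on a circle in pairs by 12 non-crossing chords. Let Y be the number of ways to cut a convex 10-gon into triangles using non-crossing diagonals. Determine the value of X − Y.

Pairing 24 circle points by 12 non-crossing chords gives C_12 matchings. So X = C_12 = 208012.
A convex 10-gon is triangulated into 8 triangles, and the number of such triangulations is the Catalan number C_{10−2} = C_8. So Y = C_8 = 1430.
X − Y = 208012 − 1430 = 206582.

206582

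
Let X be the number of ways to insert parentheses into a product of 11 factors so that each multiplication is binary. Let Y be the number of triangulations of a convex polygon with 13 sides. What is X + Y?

75582

Ways to associate a product of 11 factors correspond to binary trees on 11 leaves, so the count is C_10. So X = C_10 = 16796.
Triangulations of a convex m-gon are counted by C_{m−2}; with m = 13 this is C_11. So Y = C_11 = 58786.
X + Y = 16796 + 58786 = 75582.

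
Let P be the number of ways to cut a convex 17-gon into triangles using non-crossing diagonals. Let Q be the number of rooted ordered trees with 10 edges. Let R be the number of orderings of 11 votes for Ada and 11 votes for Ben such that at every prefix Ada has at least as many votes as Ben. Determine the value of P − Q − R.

Triangulations of a convex m-gon are counted by C_{m−2}; with m = 17 this is C_15. So P = C_15 = 9694845.
Rooted ordered trees with n edges are counted by C_n; here n = 10. So Q = C_10 = 16796.
Ballot sequences with n votes each where one side never trails are Dyck words, counted by C_n; here n = 11. So R = C_11 = 58786.
P − Q − R = 9694845 − 16796 − 58786 = 9619263.

9619263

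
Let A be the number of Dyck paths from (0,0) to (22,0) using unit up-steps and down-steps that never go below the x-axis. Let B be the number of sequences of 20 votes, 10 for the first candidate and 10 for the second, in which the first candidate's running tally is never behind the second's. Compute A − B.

41990

Dyck paths of semilength n (length 2n) are counted by C_n; here n = 11. So A = C_11 = 58786.
Ballot sequences with n votes each where one side never trails are Dyck words, counted by C_n; here n = 10. So B = C_10 = 16796.
A − B = 58786 − 16796 = 41990.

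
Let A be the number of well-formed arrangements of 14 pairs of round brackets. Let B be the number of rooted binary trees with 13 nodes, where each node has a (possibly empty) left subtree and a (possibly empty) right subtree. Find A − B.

1931540

Balanced strings of n pairs of brackets are counted by C_n; here n = 14. So A = C_14 = 2674440.
There are C_n binary search tree shapes on n keys; with n = 13 that is C_13. So B = C_13 = 742900.
A − B = 2674440 − 742900 = 1931540.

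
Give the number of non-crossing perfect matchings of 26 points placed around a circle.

742900

Pairing 26 circle points by 13 non-crossing chords gives C_13 matchings.
C_13 = C_12 · 2(2·12+1)/(12+2) = 208012 · 50/14 = 742900.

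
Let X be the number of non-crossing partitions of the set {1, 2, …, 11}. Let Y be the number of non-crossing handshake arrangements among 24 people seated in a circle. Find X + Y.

266798

Non-crossing partitions of an n-element set are counted by C_n; here n = 11. So X = C_11 = 58786.
Non-crossing handshake pairings of 2n people are counted by C_n; 24 people gives n = 12. So Y = C_12 = 208012.
X + Y = 58786 + 208012 = 266798.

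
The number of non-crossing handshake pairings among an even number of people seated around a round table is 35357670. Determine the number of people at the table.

Non-crossing handshake pairings of 2n people are counted by C_n. Since C_16 = 35357670, the index is 16.
So n = 16, and there are 2n = 32 people.

32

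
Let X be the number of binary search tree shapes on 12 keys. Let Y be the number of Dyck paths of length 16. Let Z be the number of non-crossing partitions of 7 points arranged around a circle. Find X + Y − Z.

Rooted binary trees with 12 nodes (each child slot possibly empty) number C_12. So X = C_12 = 208012.
Dyck paths of semilength n (length 2n) are counted by C_n; here n = 8. So Y = C_8 = 1430.
The non-crossing partitions of [7] form a lattice of size C_7. So Z = C_7 = 429.
X + Y − Z = 208012 + 1430 − 429 = 209013.

209013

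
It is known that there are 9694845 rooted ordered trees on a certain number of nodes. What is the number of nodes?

Rooted ordered trees on m nodes are counted by C_{m−1}. The Catalan number equal to 9694845 is C_15.
So the index is 15, and the number of nodes is 15 + 1 = 16.

16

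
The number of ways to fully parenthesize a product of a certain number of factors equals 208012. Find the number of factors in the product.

Parenthesizations of m factors are counted by C_{m−1}; 208012 = C_12.
So the index is 12, and the number of factors is 12 + 1 = 13.

13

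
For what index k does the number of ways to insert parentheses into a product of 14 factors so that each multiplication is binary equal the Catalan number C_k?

Bracketing 14 factors into binary products is counted by C_{14−1} = C_13.

13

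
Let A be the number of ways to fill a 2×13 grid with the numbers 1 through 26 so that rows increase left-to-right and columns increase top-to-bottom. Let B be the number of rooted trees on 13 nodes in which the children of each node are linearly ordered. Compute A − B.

Standard Young tableaux of shape 2×n are counted by C_n; here n = 13. So A = C_13 = 742900.
A rooted plane tree on 13 nodes has 12 edges, and such trees are counted by C_12. So B = C_12 = 208012.
A − B = 742900 − 208012 = 534888.

534888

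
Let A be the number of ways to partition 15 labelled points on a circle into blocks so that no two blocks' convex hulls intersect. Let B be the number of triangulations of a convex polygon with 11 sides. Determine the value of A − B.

Non-crossing partitions of an n-element set are counted by C_n; here n = 15. So A = C_15 = 9694845.
A convex 11-gon is triangulated into 9 triangles, and the number of such triangulations is the Catalan number C_{11−2} = C_9. So B = C_9 = 4862.
A − B = 9694845 − 4862 = 9689983.

9689983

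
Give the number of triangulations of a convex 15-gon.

742900

A convex 15-gon is triangulated into 13 triangles, and the number of such triangulations is the Catalan number C_{15−2} = C_13.
C_13 = C_12 · 2(2·12+1)/(12+2) = 208012 · 50/14 = 742900.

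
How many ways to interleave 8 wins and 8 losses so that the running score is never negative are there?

Reading a vote for the leader as '(' and for the other as ')' turns such a sequence into a balanced string of 8 pairs, so the count is C_8.
C_8 = C(16,8)/9 = 12870/9 = 1430.

1430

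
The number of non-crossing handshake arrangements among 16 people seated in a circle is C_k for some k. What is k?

With 16 = 2·8 people, non-crossing handshake pairings are non-crossing perfect matchings on a circle, counted by C_8.

8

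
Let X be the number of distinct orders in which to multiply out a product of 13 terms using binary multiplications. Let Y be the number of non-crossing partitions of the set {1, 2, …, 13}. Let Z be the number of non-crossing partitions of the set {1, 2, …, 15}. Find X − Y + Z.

Bracketing 13 factors into binary products is counted by C_{13−1} = C_12. So X = C_12 = 208012.
Non-crossing partitions of an n-element set are counted by C_n; here n = 13. So Y = C_13 = 742900.
The non-crossing partitions of [15] form a lattice of size C_15. So Z = C_15 = 9694845.
X − Y + Z = 208012 − 742900 + 9694845 = 9159957.

9159957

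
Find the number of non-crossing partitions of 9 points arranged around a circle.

4862

The non-crossing partitions of [9] form a lattice of size C_9.
C_9 = C_8 · 2(2·8+1)/(8+2) = 1430 · 34/10 = 4862.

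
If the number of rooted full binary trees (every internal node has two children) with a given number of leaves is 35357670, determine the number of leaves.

Full binary trees with L leaves are counted by C_{L−1}. The Catalan number equal to 35357670 is C_16.
So the index is 16, and the number of leaves is 16 + 1 = 17.

17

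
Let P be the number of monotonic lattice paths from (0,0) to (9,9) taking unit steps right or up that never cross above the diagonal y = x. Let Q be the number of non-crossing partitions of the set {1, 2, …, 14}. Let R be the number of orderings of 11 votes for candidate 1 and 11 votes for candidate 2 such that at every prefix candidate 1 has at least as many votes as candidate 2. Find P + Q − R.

Sub-diagonal monotone paths from (0,0) to (9,9) biject with Dyck paths of semilength 9, giving C_9. So P = C_9 = 4862.
The non-crossing partitions of [14] form a lattice of size C_14. So Q = C_14 = 2674440.
Reading a vote for the leader as '(' and for the other as ')' turns such a sequence into a balanced string of 11 pairs, so the count is C_11. So R = C_11 = 58786.
P + Q − R = 4862 + 2674440 − 58786 = 2620516.

2620516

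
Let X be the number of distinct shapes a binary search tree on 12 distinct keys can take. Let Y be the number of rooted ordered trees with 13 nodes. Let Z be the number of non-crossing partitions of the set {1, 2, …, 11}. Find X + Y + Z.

Binary trees (left/right distinguished) on n nodes are counted by C_n; here n = 12. So X = C_12 = 208012.
A rooted plane tree on 13 nodes has 12 edges, and such trees are counted by C_12. So Y = C_12 = 208012.
The non-crossing partitions of [11] form a lattice of size C_11. So Z = C_11 = 58786.
X + Y + Z = 208012 + 208012 + 58786 = 474810.

474810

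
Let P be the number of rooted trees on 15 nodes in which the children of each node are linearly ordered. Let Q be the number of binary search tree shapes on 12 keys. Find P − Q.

A rooted plane tree on 15 nodes has 14 edges, and such trees are counted by C_14. So P = C_14 = 2674440.
Rooted binary trees with 12 nodes (each child slot possibly empty) number C_12. So Q = C_12 = 208012.
P − Q = 2674440 − 208012 = 2466428.

2466428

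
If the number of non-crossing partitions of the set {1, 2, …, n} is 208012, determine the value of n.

Non-crossing partitions of [n] are counted by C_n; 208012 = C_12.

12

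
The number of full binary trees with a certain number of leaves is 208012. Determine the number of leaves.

Full binary trees with L leaves are counted by C_{L−1}. Since C_12 = 208012, the index is 12.
So the index is 12, and the number of leaves is 12 + 1 = 13.

13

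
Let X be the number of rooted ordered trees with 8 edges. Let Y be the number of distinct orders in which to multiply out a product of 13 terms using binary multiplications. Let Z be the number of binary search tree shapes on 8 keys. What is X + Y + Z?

210872

Rooted ordered trees with n edges are counted by C_n; here n = 8. So X = C_8 = 1430.
Parenthesizations of m factors correspond to full binary trees with m leaves, counted by C_{m−1}; m = 13 gives C_12. So Y = C_12 = 208012.
There are C_n binary search tree shapes on n keys; with n = 8 that is C_8. So Z = C_8 = 1430.
X + Y + Z = 1430 + 208012 + 1430 = 210872.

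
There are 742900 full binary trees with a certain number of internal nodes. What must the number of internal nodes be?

13

Full binary trees with n internal nodes are counted by C_n; 742900 = C_13.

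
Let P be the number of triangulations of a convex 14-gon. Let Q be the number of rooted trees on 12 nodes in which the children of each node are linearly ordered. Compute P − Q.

149226

A convex 14-gon is triangulated into 12 triangles, and the number of such triangulations is the Catalan number C_{14−2} = C_12. So P = C_12 = 208012.
Rooted ordered (plane) trees on m nodes have m−1 edges and are counted by C_{m−1}; m = 12 gives C_11. So Q = C_11 = 58786.
P − Q = 208012 − 58786 = 149226.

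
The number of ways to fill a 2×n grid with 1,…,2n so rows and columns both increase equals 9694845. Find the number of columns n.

15

Standard Young tableaux of shape 2×n are counted by C_n, and C_15 = 9694845.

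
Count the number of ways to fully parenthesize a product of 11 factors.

Ways to associate a product of 11 factors correspond to binary trees on 11 leaves, so the count is C_10.
C_10 = 16796.

16796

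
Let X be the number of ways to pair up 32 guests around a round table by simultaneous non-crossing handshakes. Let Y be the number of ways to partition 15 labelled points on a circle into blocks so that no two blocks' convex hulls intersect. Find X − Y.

25662825

Non-crossing handshake pairings of 2n people are counted by C_n; 32 people gives n = 16. So X = C_16 = 35357670.
Non-crossing partitions of an n-element set are counted by C_n; here n = 15. So Y = C_15 = 9694845.
X − Y = 35357670 − 9694845 = 25662825.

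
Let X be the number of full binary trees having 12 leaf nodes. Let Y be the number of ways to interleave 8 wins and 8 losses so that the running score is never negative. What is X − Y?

57356

Full binary trees with 12 leaves have 12−1 = 11 internal nodes, so there are C_11 of them. So X = C_11 = 58786.
Reading a vote for the leader as '(' and for the other as ')' turns such a sequence into a balanced string of 8 pairs, so the count is C_8. So Y = C_8 = 1430.
X − Y = 58786 − 1430 = 57356.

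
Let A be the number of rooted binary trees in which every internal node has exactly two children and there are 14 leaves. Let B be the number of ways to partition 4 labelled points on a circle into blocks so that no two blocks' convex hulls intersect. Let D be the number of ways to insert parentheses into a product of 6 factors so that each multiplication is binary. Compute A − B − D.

A full binary tree with L leaves has L−1 internal nodes and is counted by C_{L−1}; L = 14 gives C_13. So A = C_13 = 742900.
The non-crossing partitions of [4] form a lattice of size C_4. So B = C_4 = 14.
Bracketing 6 factors into binary products is counted by C_{6−1} = C_5. So D = C_5 = 42.
A − B − D = 742900 − 14 − 42 = 742844.

742844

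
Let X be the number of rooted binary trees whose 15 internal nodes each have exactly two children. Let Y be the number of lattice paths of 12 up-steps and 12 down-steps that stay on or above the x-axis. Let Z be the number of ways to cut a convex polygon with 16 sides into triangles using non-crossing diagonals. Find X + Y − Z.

7228417

The number of full binary trees on 15 internal nodes is the Catalan number C_15. So X = C_15 = 9694845.
Paths of 12 up- and 12 down-steps that never dip below the axis are Dyck paths; their count is C_12. So Y = C_12 = 208012.
The number of triangulations of a 16-gon is the Catalan number C_14 (index = sides − 2). So Z = C_14 = 2674440.
X + Y − Z = 9694845 + 208012 − 2674440 = 7228417.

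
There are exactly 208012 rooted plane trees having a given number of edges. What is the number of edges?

Rooted ordered trees with n edges are counted by C_n. Since C_12 = 208012, the index is 12.

12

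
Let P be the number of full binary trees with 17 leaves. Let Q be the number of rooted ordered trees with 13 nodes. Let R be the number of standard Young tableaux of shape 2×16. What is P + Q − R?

Full binary trees with 17 leaves have 17−1 = 16 internal nodes, so there are C_16 of them. So P = C_16 = 35357670.
Rooted ordered (plane) trees on m nodes have m−1 edges and are counted by C_{m−1}; m = 13 gives C_12. So Q = C_12 = 208012.
By the hook-length formula (or a Dyck-path bijection), SYT of shape 2×16 number C_16. So R = C_16 = 35357670.
P + Q − R = 35357670 + 208012 − 35357670 = 208012.

208012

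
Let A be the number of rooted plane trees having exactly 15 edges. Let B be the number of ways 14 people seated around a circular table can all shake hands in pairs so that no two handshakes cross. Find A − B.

Rooted ordered trees with n edges are counted by C_n; here n = 15. So A = C_15 = 9694845.
With 14 = 2·7 people, non-crossing handshake pairings are non-crossing perfect matchings on a circle, counted by C_7. So B = C_7 = 429.
A − B = 9694845 − 429 = 9694416.

9694416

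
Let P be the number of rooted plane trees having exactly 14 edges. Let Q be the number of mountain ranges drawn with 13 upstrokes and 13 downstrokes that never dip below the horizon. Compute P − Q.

1931540

A rooted plane tree with 14 edges has 15 nodes, and the count is C_14. So P = C_14 = 2674440.
Dyck paths of semilength n (length 2n) are counted by C_n; here n = 13. So Q = C_13 = 742900.
P − Q = 2674440 − 742900 = 1931540.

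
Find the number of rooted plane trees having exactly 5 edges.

Rooted ordered trees with n edges are counted by C_n; here n = 5.
C_5 = 42.

42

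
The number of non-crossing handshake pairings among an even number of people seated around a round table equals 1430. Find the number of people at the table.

16

Non-crossing handshake pairings of 2n people are counted by C_n. Since C_8 = 1430, the index is 8.
So n = 8, and there are 2n = 16 people.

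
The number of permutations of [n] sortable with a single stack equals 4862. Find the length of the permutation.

9

Stack-sortable permutations of [n] are counted by C_n. The Catalan number equal to 4862 is C_9.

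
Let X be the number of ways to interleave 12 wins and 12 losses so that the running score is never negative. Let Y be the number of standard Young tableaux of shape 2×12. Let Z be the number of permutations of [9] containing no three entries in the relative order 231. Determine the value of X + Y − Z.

411162

Ballot sequences with n votes each where one side never trails are Dyck words, counted by C_n; here n = 12. So X = C_12 = 208012.
By the hook-length formula (or a Dyck-path bijection), SYT of shape 2×12 number C_12. So Y = C_12 = 208012.
Permutations of [n] avoiding any single length-3 pattern are counted by C_n; here n = 9. So Z = C_9 = 4862.
X + Y − Z = 208012 + 208012 − 4862 = 411162.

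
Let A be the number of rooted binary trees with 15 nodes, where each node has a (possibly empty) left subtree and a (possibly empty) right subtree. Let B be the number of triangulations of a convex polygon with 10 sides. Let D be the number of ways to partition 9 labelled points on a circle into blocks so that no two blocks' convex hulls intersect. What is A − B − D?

Rooted binary trees with 15 nodes (each child slot possibly empty) number C_15. So A = C_15 = 9694845.
The number of triangulations of a 10-gon is the Catalan number C_8 (index = sides − 2). So B = C_8 = 1430.
Non-crossing partitions of an n-element set are counted by C_n; here n = 9. So D = C_9 = 4862.
A − B − D = 9694845 − 1430 − 4862 = 9688553.

9688553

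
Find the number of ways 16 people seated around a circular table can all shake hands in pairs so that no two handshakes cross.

Non-crossing handshake pairings of 2n people are counted by C_n; 16 people gives n = 8.
C_8 = C(16,8)/9 = 12870/9 = 1430.

1430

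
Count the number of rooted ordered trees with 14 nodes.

742900

Rooted ordered (plane) trees on m nodes have m−1 edges and are counted by C_{m−1}; m = 14 gives C_13.
C_13 = C(26,13)/14 = 10400600/14 = 742900.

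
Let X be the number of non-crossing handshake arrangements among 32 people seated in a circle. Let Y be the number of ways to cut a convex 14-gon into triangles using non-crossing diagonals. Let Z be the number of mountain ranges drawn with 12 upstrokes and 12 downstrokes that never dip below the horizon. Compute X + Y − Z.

Non-crossing handshake pairings of 2n people are counted by C_n; 32 people gives n = 16. So X = C_16 = 35357670.
The number of triangulations of a 14-gon is the Catalan number C_12 (index = sides − 2). So Y = C_12 = 208012.
Paths of 12 up- and 12 down-steps that never dip below the axis are Dyck paths; their count is C_12. So Z = C_12 = 208012.
X + Y − Z = 35357670 + 208012 − 208012 = 35357670.

35357670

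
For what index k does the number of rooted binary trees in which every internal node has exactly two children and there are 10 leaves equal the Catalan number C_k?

Full binary trees with 10 leaves have 10−1 = 9 internal nodes, so there are C_9 of them.

9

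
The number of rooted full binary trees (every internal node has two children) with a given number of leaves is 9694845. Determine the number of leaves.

Full binary trees with L leaves are counted by C_{L−1}. The Catalan number equal to 9694845 is C_15.
So the index is 15, and the number of leaves is 15 + 1 = 16.

16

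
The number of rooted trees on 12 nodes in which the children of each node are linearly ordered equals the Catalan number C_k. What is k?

11

A rooted plane tree on 12 nodes has 11 edges, and such trees are counted by C_11.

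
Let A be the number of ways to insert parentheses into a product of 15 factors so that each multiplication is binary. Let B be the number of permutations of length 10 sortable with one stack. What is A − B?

2657644

Parenthesizations of m factors correspond to full binary trees with m leaves, counted by C_{m−1}; m = 15 gives C_14. So A = C_14 = 2674440.
Stack-sortable permutations are exactly the 231-avoiding ones, counted by C_n; here n = 10. So B = C_10 = 16796.
A − B = 2674440 − 16796 = 2657644.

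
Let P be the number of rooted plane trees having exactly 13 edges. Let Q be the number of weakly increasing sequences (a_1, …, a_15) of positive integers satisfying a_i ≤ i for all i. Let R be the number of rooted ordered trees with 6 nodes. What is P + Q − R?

10437703

A rooted plane tree with 13 edges has 14 nodes, and the count is C_13. So P = C_13 = 742900.
Weakly increasing sequences with a_i ≤ i biject with Dyck paths of semilength 15, so there are C_15. So Q = C_15 = 9694845.
Rooted ordered (plane) trees on m nodes have m−1 edges and are counted by C_{m−1}; m = 6 gives C_5. So R = C_5 = 42.
P + Q − R = 742900 + 9694845 − 42 = 10437703.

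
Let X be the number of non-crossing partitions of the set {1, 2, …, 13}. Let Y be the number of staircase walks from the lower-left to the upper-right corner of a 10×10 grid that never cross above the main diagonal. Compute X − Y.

726104

Non-crossing partitions of an n-element set are counted by C_n; here n = 13. So X = C_13 = 742900.
Sub-diagonal monotone paths from (0,0) to (10,10) biject with Dyck paths of semilength 10, giving C_10. So Y = C_10 = 16796.
X − Y = 742900 − 16796 = 726104.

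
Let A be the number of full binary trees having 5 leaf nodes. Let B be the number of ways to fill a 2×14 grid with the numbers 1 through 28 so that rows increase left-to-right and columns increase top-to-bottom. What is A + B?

Full binary trees with 5 leaves have 5−1 = 4 internal nodes, so there are C_4 of them. So A = C_4 = 14.
By the hook-length formula (or a Dyck-path bijection), SYT of shape 2×14 number C_14. So B = C_14 = 2674440.
A + B = 14 + 2674440 = 2674454.

2674454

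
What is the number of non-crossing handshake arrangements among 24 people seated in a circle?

With 24 = 2·12 people, non-crossing handshake pairings are non-crossing perfect matchings on a circle, counted by C_12.
C_12 = C(24,12)/13 = 2704156/13 = 208012.

208012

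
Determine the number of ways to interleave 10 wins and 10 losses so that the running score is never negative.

16796

Ballot sequences with n votes each where one side never trails are Dyck words, counted by C_n; here n = 10.
C_10 = C(20,10)/11 = 184756/11 = 16796.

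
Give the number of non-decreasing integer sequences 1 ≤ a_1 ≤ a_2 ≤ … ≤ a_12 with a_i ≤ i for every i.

208012

Such sub-staircase sequences of length n are counted by C_n; here n = 12.
C_12 = 208012.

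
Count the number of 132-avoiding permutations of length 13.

For any fixed pattern of length 3, the pattern-avoiding permutations of [13] number C_13.
C_13 = C(26,13)/14 = 10400600/14 = 742900.

742900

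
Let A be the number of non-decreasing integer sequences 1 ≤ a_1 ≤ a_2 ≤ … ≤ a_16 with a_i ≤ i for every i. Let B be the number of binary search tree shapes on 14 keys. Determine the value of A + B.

Weakly increasing sequences with a_i ≤ i biject with Dyck paths of semilength 16, so there are C_16. So A = C_16 = 35357670.
Binary trees (left/right distinguished) on n nodes are counted by C_n; here n = 14. So B = C_14 = 2674440.
A + B = 35357670 + 2674440 = 38032110.

38032110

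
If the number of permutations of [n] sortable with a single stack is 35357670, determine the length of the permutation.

16

Stack-sortable permutations of [n] are counted by C_n; 35357670 = C_16.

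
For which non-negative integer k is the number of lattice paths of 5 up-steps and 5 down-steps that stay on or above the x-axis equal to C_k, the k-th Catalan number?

5

A Dyck path with 5 up-steps and 5 down-steps has semilength 5, so there are C_5 of them.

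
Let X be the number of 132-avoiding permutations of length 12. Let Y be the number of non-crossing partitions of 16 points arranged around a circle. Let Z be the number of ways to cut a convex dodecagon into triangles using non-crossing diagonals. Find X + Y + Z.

35582478

For any fixed pattern of length 3, the pattern-avoiding permutations of [12] number C_12. So X = C_12 = 208012.
The non-crossing partitions of [16] form a lattice of size C_16. So Y = C_16 = 35357670.
A convex 12-gon is triangulated into 10 triangles, and the number of such triangulations is the Catalan number C_{12−2} = C_10. So Z = C_10 = 16796.
X + Y + Z = 208012 + 35357670 + 16796 = 35582478.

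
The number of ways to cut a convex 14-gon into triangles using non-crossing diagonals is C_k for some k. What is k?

Triangulations of a convex m-gon are counted by C_{m−2}; with m = 14 this is C_12.

12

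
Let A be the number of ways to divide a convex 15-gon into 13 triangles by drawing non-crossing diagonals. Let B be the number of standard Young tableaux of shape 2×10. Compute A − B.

726104

A convex 15-gon is triangulated into 13 triangles, and the number of such triangulations is the Catalan number C_{15−2} = C_13. So A = C_13 = 742900.
Standard Young tableaux of shape 2×n are counted by C_n; here n = 10. So B = C_10 = 16796.
A − B = 742900 − 16796 = 726104.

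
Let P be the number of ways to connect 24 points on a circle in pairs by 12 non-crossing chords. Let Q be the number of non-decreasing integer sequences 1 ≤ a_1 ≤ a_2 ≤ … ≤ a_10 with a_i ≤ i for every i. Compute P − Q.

Pairing 24 circle points by 12 non-crossing chords gives C_12 matchings. So P = C_12 = 208012.
Weakly increasing sequences with a_i ≤ i biject with Dyck paths of semilength 10, so there are C_10. So Q = C_10 = 16796.
P − Q = 208012 − 16796 = 191216.

191216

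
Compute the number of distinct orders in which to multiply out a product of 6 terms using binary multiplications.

42

Parenthesizations of m factors correspond to full binary trees with m leaves, counted by C_{m−1}; m = 6 gives C_5.
C_5 = C(10,5)/6 = 252/6 = 42.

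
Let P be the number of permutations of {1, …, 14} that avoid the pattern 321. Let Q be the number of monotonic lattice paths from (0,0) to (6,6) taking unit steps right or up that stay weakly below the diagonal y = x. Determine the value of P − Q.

2674308

For any fixed pattern of length 3, the pattern-avoiding permutations of [14] number C_14. So P = C_14 = 2674440.
Monotone paths in an n×n grid that stay weakly below the diagonal are counted by C_n; here n = 6. So Q = C_6 = 132.
P − Q = 2674440 − 132 = 2674308.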